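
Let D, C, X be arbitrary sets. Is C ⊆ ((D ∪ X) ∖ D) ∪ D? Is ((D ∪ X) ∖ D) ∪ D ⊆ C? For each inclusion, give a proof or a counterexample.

Both inclusions fail.

Forward inclusion. This inclusion fails. Take D = ∅, C = {1}, X = ∅; then 1 ∈ C but 1 ∉ ((D ∪ X) ∖ D) ∪ D.

Reverse inclusion. This inclusion fails. Take D = {1}, C = ∅, X = ∅; then 1 ∈ ((D ∪ X) ∖ D) ∪ D but 1 ∉ C.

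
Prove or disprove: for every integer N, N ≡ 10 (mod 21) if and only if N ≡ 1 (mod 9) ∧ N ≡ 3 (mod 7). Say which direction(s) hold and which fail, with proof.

[⇐] If N ≡ 1 (mod 9) and N ≡ 3 (mod 7), then by the Chinese remainder theorem N ≡ 10 (mod 63). Since 10 ≡ 10 (mod 21) and 21 ∣ 63, we get N ≡ 10 (mod 21).

[⇒] This fails: N = 52 gives 52 ≡ 10 (mod 21) but 52 ≡ 7 (mod 9), so the conjunction on the right does not hold.

The forward direction fails; the converse holds.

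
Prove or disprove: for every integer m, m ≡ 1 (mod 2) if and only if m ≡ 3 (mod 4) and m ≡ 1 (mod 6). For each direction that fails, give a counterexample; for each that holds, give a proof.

Only the reverse direction holds.

Forward direction. This fails: m = 1 gives 1 ≡ 1 (mod 2) but 1 ≡ 1 (mod 4), so the conjunction on the right does not hold.

Converse. If m ≡ 3 (mod 4) and m ≡ 1 (mod 6), then by the Chinese remainder theorem m ≡ 7 (mod 12). Since 7 ≡ 1 (mod 2) and 2 ∣ 12, we get m ≡ 1 (mod 2).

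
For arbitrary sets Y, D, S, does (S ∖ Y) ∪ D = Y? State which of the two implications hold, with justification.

Forward inclusion. This inclusion fails. Take Y = ∅, D = {1}, S = ∅; then 1 ∈ (S ∖ Y) ∪ D but 1 ∉ Y.

Reverse inclusion. This inclusion fails. Take Y = {1}, D = ∅, S = ∅; then 1 ∈ Y but 1 ∉ (S ∖ Y) ∪ D.

(⊆) fails and (⊇) fails.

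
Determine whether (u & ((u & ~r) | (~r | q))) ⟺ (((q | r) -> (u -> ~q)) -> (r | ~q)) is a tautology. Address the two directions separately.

Not equivalent: only (⇒) holds.

(→) Assume the antecedent. If q is true, the antecedent forces (q = T, u = T, r = F) or (q = T, u = T, r = T), and the consequent holds there. If q is false, the consequent reduces to true regardless of the other variables. Either way the consequent holds.

(←) This fails. Under q = F, u = F, r = F, the left side is false but the right side is true.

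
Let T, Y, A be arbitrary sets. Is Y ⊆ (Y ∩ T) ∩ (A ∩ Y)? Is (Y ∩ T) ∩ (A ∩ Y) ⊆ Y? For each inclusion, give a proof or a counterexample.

(⟹) This inclusion fails. Take T = ∅, Y = {1}, A = ∅; then 1 ∈ Y but 1 ∉ (Y ∩ T) ∩ (A ∩ Y).

(⟸) Let x ∈ (Y ∩ T) ∩ (A ∩ Y). Then x ∈ T ∩ Y ∩ A, from which x ∈ Y.

The sets are not equal: only the reverse inclusion holds.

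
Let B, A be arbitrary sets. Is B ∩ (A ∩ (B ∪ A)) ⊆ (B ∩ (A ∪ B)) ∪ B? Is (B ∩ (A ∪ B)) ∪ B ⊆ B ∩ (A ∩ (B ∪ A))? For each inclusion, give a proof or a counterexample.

(⟸) This inclusion fails. Take B = {1}, A = ∅; then 1 ∈ (B ∩ (A ∪ B)) ∪ B but 1 ∉ B ∩ (A ∩ (B ∪ A)).

(⟹) Let x ∈ B ∩ (A ∩ (B ∪ A)). Then x ∈ B ∩ A, from which x ∈ (B ∩ (A ∪ B)) ∪ B.

Only the forward inclusion holds.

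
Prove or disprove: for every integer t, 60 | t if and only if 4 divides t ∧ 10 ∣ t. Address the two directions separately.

Forward direction. If 60 ∣ t, write t = 60q. Since 60 = 15·4, t = 4·(15q), so 4 ∣ t; and since 60 = 6·10, t = 10·(6q), so 10 ∣ t.

Converse. This fails: take t = 20. Both 4 ∣ 20 and 10 ∣ 20, yet 20 is not a multiple of 60 (since 20 = 0·60 + 20), so 60 ∤ 20.

Only the forward implication holds.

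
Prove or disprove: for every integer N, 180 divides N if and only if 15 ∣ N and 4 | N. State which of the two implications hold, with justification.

(⇒) If 180 ∣ N, write N = 180q. Since 180 = 12·15, N = 15·(12q), so 15 ∣ N; and since 180 = 45·4, N = 4·(45q), so 4 ∣ N.

(⇐) This fails: take N = 60. Both 15 ∣ 60 and 4 ∣ 60, yet 60 is not a multiple of 180 (since 60 = 0·180 + 60), so 180 ∤ 60.

Not equivalent: only (⇒) holds.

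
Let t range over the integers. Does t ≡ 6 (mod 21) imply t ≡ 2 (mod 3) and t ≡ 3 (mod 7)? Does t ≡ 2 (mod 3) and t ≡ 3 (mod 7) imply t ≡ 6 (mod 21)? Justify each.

Forward direction. This fails: t = 6 gives 6 ≡ 6 (mod 21) but 6 ≡ 0 (mod 3), so the conjunction on the right does not hold.

Converse. This fails: t = 17 satisfies both congruences on the right (17 ≡ 2 mod 3 and 17 ≡ 3 mod 7) yet 17 ≡ 17 (mod 21), not 6.

Both directions fail.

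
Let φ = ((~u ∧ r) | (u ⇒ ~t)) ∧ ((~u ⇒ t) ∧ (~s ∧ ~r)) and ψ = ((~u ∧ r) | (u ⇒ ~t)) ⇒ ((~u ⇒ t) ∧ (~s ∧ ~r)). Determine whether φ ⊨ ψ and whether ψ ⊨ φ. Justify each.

Converse. This fails. Under u = T, s = F, r = F, t = T, the left side is false but the right side is true.

Forward direction. Assume the antecedent. If u is true, the antecedent forces (u = T, s = F, r = F, t = F), and the consequent holds there. If u is false, the antecedent forces (u = F, s = F, r = F, t = T), and the consequent holds there. Either way the consequent holds.

Only the forward implication holds.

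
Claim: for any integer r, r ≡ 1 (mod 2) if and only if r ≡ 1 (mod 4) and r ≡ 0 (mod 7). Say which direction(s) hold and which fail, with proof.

(⇐) If r ≡ 1 (mod 4) and r ≡ 0 (mod 7), then by the Chinese remainder theorem r ≡ 21 (mod 28). Since 21 ≡ 1 (mod 2) and 2 ∣ 28, we get r ≡ 1 (mod 2).

(⇒) This fails: r = 1 gives 1 ≡ 1 (mod 2) but 1 ≡ 1 (mod 7), so the conjunction on the right does not hold.

Only the reverse direction holds.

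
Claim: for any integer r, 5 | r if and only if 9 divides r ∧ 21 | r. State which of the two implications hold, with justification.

(⇒) fails and (⇐) fails.

(→) This fails: take r = 5. Certainly 5 ∣ 5, but 9 ∤ 5.

(←) This fails: take r = 63. Both 9 ∣ 63 and 21 ∣ 63, yet 63 is not a multiple of 5 (since 63 = 12·5 + 3), so 5 ∤ 63.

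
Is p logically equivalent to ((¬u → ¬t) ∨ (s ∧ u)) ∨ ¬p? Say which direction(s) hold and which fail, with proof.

Both directions fail.

Forward direction. This fails. Under p = T, t = T, s = F, u = F, the left side is true but the right side is false.

Converse. This fails. Under p = F, t = F, s = F, u = F, the left side is false but the right side is true.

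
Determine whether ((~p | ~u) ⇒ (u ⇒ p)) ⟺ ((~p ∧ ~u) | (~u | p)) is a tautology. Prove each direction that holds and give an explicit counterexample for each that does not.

(→) Assume the antecedent. If p is true, (~p ∧ ~u) | (~u | p) reduces to true regardless of the other variables. If p is false, the antecedent forces (p = F, u = F), and (~p ∧ ~u) | (~u | p) holds there. Either way (~p ∧ ~u) | (~u | p) holds.

(←) Assume the antecedent. If p is true, (~p | ~u) ⇒ (u ⇒ p) reduces to true regardless of the other variables. If p is false, the antecedent forces (p = F, u = F), and (~p | ~u) ⇒ (u ⇒ p) holds there. Either way (~p | ~u) ⇒ (u ⇒ p) holds.

The biconditional holds.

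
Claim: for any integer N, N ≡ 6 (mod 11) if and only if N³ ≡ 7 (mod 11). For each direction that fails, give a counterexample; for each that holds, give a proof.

Both directions hold.

(⇒) Suppose N ≡ 6 (mod 11). Write N = 11j + 6. Then (11j + 6)³ = 1331j³ + 2178j² + 1188j + 216 = 11(121j³ + 198j² + 108j + 19) + 7, so N³ ≡ 7 (mod 11).

(⇐) Conversely, suppose N³ ≡ 7 (mod 11). The only residue r in {0, …, 10} with r³ ≡ 7 (mod 11) is r = 6, so N ≡ 6 (mod 11).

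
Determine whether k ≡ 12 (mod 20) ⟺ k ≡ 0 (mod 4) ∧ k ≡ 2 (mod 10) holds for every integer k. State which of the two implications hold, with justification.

Both implications hold.

Converse. If k ≡ 0 (mod 4) and k ≡ 2 (mod 10), then by the Chinese remainder theorem k ≡ 12 (mod 20). This is exactly k ≡ 12 (mod 20).

Forward direction. Suppose k ≡ 12 (mod 20); write k = 20j + 12. Since 4 ∣ 20, reducing mod 4 gives k ≡ 12 ≡ 0 (mod 4); since 10 ∣ 20, reducing mod 10 gives k ≡ 12 ≡ 2 (mod 10).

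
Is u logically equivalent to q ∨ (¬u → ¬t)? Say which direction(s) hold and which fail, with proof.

Only the forward implication holds.

(⟹) Assume the antecedent. If t is true, the antecedent forces (t = T, u = T, q = F) or (t = T, u = T, q = T), and q ∨ (¬u → ¬t) holds there. If t is false, q ∨ (¬u → ¬t) reduces to true regardless of the other variables. Either way q ∨ (¬u → ¬t) holds.

(⟸) This fails. Under t = F, u = F, q = F, the left side is false but the right side is true.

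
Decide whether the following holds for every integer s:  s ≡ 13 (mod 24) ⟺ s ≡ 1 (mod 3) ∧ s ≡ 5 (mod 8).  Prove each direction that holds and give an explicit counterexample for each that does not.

(⟹) Suppose s ≡ 13 (mod 24); write s = 24j + 13. Since 3 ∣ 24, reducing mod 3 gives s ≡ 13 ≡ 1 (mod 3); since 8 ∣ 24, reducing mod 8 gives s ≡ 13 ≡ 5 (mod 8).

(⟸) Conversely, if s ≡ 1 (mod 3) and s ≡ 5 (mod 8), then by the Chinese remainder theorem s ≡ 13 (mod 24). This is exactly s ≡ 13 (mod 24).

Both directions hold.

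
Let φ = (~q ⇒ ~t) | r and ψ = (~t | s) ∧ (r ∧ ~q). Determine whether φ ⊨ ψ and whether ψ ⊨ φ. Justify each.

The forward direction fails; the converse holds.

Forward direction. This fails. Under s = F, r = F, q = F, t = F, the left side is true but the right side is false.

Converse. Assume the antecedent. If s is true, the antecedent forces (s = T, r = T, q = F, t = F) or (s = T, r = T, q = F, t = T), and (~q ⇒ ~t) | r holds there. If s is false, the antecedent forces (s = F, r = T, q = F, t = F), and (~q ⇒ ~t) | r holds there. Either way (~q ⇒ ~t) | r holds.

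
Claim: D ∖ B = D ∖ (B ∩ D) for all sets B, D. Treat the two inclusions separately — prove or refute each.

Both inclusions hold; the sets are equal.

(⟹) Let x ∈ D ∖ B. Then x ∈ D and x ∉ B, from which x ∈ D ∖ (B ∩ D).

(⟸) Let x ∈ D ∖ (B ∩ D). Then x ∈ D and x ∉ B, from which x ∈ D ∖ B.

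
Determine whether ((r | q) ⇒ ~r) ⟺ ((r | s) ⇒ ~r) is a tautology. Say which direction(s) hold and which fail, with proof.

The biconditional holds.

[⇒] Assume the antecedent. If r is true, the antecedent cannot hold. If r is false, (r | s) ⇒ ~r reduces to true regardless of the other variables. Either way (r | s) ⇒ ~r holds.

[⇐] Assume the antecedent. If r is true, the antecedent cannot hold. If r is false, (r | q) ⇒ ~r reduces to true regardless of the other variables. Either way (r | q) ⇒ ~r holds.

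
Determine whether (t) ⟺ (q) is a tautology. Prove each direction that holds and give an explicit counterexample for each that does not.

Both directions fail.

Forward direction. This fails. Under q = F, t = T, the left side is true but the right side is false.

Converse. This fails. Under q = T, t = F, the left side is false but the right side is true.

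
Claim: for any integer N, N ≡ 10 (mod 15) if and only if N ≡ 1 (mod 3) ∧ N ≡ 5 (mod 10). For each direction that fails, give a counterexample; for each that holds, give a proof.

Only the converse holds.

(⟹) This fails: N = 10 gives 10 ≡ 10 (mod 15) but 10 ≡ 0 (mod 10), so the conjunction on the right does not hold.

(⟸) Conversely, if N ≡ 1 (mod 3) and N ≡ 5 (mod 10), then by the Chinese remainder theorem N ≡ 25 (mod 30). Since 25 ≡ 10 (mod 15) and 15 ∣ 30, we get N ≡ 10 (mod 15).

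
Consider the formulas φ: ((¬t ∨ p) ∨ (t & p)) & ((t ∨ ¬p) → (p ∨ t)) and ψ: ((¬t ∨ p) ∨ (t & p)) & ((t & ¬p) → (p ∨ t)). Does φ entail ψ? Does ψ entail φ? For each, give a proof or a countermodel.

Not equivalent: only (⇒) holds.

Forward direction. Assume the antecedent. If t is true, the antecedent forces (t = T, p = T), and the consequent holds there. If t is false, the consequent reduces to true regardless of the other variables. Either way the consequent holds.

Converse. This fails. Under t = F, p = F, the left side is false but the right side is true.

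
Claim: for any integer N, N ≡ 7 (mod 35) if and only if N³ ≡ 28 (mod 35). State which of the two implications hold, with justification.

The biconditional holds.

[⇒] Suppose N ≡ 7 (mod 35). Write N = 35j + 7. Then (35j + 7)³ = 42875j³ + 25725j² + 5145j + 343 = 35(1225j³ + 735j² + 147j + 9) + 28, so N³ ≡ 28 (mod 35).

[⇐] Conversely, suppose N³ ≡ 28 (mod 35). The only residue r in {0, …, 34} with r³ ≡ 28 (mod 35) is r = 7, so N ≡ 7 (mod 35).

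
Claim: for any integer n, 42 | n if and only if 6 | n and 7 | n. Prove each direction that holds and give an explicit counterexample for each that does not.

Forward direction. If 42 ∣ n, write n = 42q. Since 42 = 7·6, n = 6·(7q), so 6 ∣ n; and since 42 = 6·7, n = 7·(6q), so 7 ∣ n.

Converse. Suppose 6 ∣ n and 7 ∣ n. Any common multiple of 6 and 7 is a multiple of their lcm; here gcd(6, 7) = 1, so lcm(6, 7) = 6·7 = 42, so 42 ∣ n.

Both directions hold.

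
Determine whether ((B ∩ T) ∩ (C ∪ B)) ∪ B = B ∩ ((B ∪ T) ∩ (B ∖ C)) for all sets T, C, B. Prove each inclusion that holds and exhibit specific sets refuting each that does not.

Only the reverse inclusion holds.

(⊆) This inclusion fails. Take T = ∅, C = {1}, B = {1}; then 1 ∈ ((B ∩ T) ∩ (C ∪ B)) ∪ B but 1 ∉ B ∩ ((B ∪ T) ∩ (B ∖ C)).

(⊇) Let x ∈ B ∩ ((B ∪ T) ∩ (B ∖ C)). Then either x ∈ B and x ∉ T, C; or x ∈ T ∩ B and x ∉ C. In each case x ∈ ((B ∩ T) ∩ (C ∪ B)) ∪ B, so B ∩ ((B ∪ T) ∩ (B ∖ C)) ⊆ ((B ∩ T) ∩ (C ∪ B)) ∪ B.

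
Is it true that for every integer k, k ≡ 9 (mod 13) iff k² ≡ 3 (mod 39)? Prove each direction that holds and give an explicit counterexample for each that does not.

Neither direction holds.

Forward direction. This fails: take k = 22. Then 22 ≡ 9 (mod 13), but 22² = 484 ≡ 16 (mod 39), not 3.

Converse. This fails: take k = 30. Then 30² = 900 ≡ 3 (mod 39), yet 30 ≡ 4 (mod 13), not 9.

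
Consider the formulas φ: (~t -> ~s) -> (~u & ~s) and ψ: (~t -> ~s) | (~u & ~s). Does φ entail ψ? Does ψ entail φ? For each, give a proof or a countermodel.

Neither direction holds.

(⟹) This fails. Under s = T, u = F, t = F, the left side is true but the right side is false.

(⟸) This fails. Under s = F, u = T, t = F, the left side is false but the right side is true.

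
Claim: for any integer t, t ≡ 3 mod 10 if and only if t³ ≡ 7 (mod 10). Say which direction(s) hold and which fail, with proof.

(⟸) For the converse, argue contrapositively. If t ≢ 3 (mod 10), then t is congruent to one of 0, 1, 2, 4, 5, 6, 7, 8, 9 modulo 10, and these give t³ ≡ 0, 1, 8, 4, 5, 6, 3, 2, 9 respectively — never 7.

(⟹) Suppose t ≡ 3 mod 10. Write t = 10j + 3. Then (10j + 3)³ = 1000j³ + 900j² + 270j + 27 = 10(100j³ + 90j² + 27j + 2) + 7, so t³ ≡ 7 (mod 10).

Both implications hold.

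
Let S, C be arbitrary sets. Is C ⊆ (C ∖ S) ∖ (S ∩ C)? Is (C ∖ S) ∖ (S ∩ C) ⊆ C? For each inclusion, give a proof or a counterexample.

(⟹) This inclusion fails. Take S = {1}, C = {1}; then 1 ∈ C but 1 ∉ (C ∖ S) ∖ (S ∩ C).

(⟸) Let x ∈ (C ∖ S) ∖ (S ∩ C). Then x ∈ C and x ∉ S, from which x ∈ C.

(⊆) fails; (⊇) holds.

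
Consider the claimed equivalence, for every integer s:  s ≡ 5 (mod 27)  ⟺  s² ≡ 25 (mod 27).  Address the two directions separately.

Not equivalent: only (⇒) holds.

[⇒] Suppose s ≡ 5 (mod 27). Write s = 27j + 5. Then (27j + 5)² = 729j² + 270j + 25 = 27(27j² + 10j) + 25, so s² ≡ 25 (mod 27).

[⇐] This fails: take s = 22. Then 22² = 484 ≡ 25 (mod 27), yet 22 ≡ 22 (mod 27), not 5.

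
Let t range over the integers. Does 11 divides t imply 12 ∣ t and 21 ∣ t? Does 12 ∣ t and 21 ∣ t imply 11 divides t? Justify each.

Neither implication holds.

(→) This fails: take t = 11. Certainly 11 ∣ 11, but 12 ∤ 11.

(←) This fails: take t = 84. Both 12 ∣ 84 and 21 ∣ 84, yet 84 is not a multiple of 11 (since 84 = 7·11 + 7), so 11 ∤ 84.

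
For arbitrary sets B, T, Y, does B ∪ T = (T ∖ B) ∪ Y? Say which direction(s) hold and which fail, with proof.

Both inclusions fail.

Forward inclusion. This inclusion fails. Take B = {1}, T = ∅, Y = ∅; then 1 ∈ B ∪ T but 1 ∉ (T ∖ B) ∪ Y.

Reverse inclusion. This inclusion fails. Take B = ∅, T = ∅, Y = {1}; then 1 ∈ (T ∖ B) ∪ Y but 1 ∉ B ∪ T.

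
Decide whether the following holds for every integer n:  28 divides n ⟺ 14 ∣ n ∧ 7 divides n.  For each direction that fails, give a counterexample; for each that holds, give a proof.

(→) If 28 ∣ n, write n = 28q. Since 28 = 2·14, n = 14·(2q), so 14 ∣ n; and since 28 = 4·7, n = 7·(4q), so 7 ∣ n.

(←) This fails: take n = 14. Both 14 ∣ 14 and 7 ∣ 14, yet 14 is not a multiple of 28 (since 14 = 0·28 + 14), so 28 ∤ 14.

The forward direction holds; the converse fails.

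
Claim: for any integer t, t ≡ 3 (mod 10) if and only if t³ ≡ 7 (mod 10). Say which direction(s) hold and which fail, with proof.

Forward direction. Suppose t ≡ 3 (mod 10). Write t = 10j + 3. Then (10j + 3)³ = 1000j³ + 900j² + 270j + 27 = 10(100j³ + 90j² + 27j + 2) + 7, so t³ ≡ 7 (mod 10).

Converse. For the converse, argue contrapositively. If t ≢ 3 (mod 10), then t is congruent to one of 0, 1, 2, 4, 5, 6, 7, 8, 9 modulo 10, and these give t³ ≡ 0, 1, 8, 4, 5, 6, 3, 2, 9 respectively — never 7.

Both directions hold.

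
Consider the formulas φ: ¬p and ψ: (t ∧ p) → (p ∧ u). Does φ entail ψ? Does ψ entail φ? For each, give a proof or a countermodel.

(→) Assume the antecedent. If p is true, the antecedent cannot hold. If p is false, (t ∧ p) → (p ∧ u) reduces to true regardless of the other variables. Either way (t ∧ p) → (p ∧ u) holds.

(←) This fails. Under p = T, u = F, t = F, the left side is false but the right side is true.

Not equivalent: only (⇒) holds.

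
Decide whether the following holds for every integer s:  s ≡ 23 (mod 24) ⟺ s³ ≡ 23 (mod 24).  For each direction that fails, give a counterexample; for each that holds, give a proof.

Both directions hold.

(→) Suppose s ≡ 23 (mod 24). Write s = 24j + 23. Then (24j + 23)³ = 13824j³ + 39744j² + 38088j + 12167 = 24(576j³ + 1656j² + 1587j + 506) + 23, so s³ ≡ 23 (mod 24).

(←) Conversely, suppose s³ ≡ 23 (mod 24). The only residue r in {0, …, 23} with r³ ≡ 23 (mod 24) is r = 23, so s ≡ 23 (mod 24).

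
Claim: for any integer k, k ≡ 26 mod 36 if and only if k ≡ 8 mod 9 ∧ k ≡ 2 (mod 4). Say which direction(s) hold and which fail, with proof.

(⟹) Suppose k ≡ 26 (mod 36); write k = 36j + 26. Since 9 ∣ 36, reducing mod 9 gives k ≡ 26 ≡ 8 (mod 9); since 4 ∣ 36, reducing mod 4 gives k ≡ 26 ≡ 2 (mod 4).

(⟸) Conversely, if k ≡ 8 (mod 9) and k ≡ 2 (mod 4), then by the Chinese remainder theorem k ≡ 26 (mod 36). This is exactly k ≡ 26 (mod 36).

Both implications hold.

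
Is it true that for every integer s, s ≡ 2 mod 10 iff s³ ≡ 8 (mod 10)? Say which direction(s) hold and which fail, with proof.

[⇐] Suppose s³ ≡ 8 (mod 10). The only residue r in {0, …, 9} with r³ ≡ 8 (mod 10) is r = 2, so s ≡ 2 (mod 10).

[⇒] Suppose s ≡ 2 mod 10. Write s = 10j + 2. Then (10j + 2)³ = 1000j³ + 600j² + 120j + 8 = 10(100j³ + 60j² + 12j) + 8, so s³ ≡ 8 (mod 10).

Both directions hold; the statement is true.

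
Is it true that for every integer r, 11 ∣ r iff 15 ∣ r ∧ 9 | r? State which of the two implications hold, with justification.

(⟹) This fails: take r = 11. Certainly 11 ∣ 11, but 15 ∤ 11.

(⟸) This fails: take r = 45. Both 15 ∣ 45 and 9 ∣ 45, yet 45 is not a multiple of 11 (since 45 = 4·11 + 1), so 11 ∤ 45.

(⇒) fails and (⇐) fails.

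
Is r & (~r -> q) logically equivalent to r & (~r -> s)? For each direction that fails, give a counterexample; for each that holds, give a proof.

Forward direction. Assume the antecedent. If s is true, the antecedent forces (s = T, r = T, q = F) or (s = T, r = T, q = T), and r & (~r -> s) holds there. If s is false, the antecedent forces (s = F, r = T, q = F) or (s = F, r = T, q = T), and r & (~r -> s) holds there. Either way r & (~r -> s) holds.

Converse. Assume the antecedent. If s is true, the antecedent forces (s = T, r = T, q = F) or (s = T, r = T, q = T), and r & (~r -> q) holds there. If s is false, the antecedent forces (s = F, r = T, q = F) or (s = F, r = T, q = T), and r & (~r -> q) holds there. Either way r & (~r -> q) holds.

Both directions hold; the statement is true.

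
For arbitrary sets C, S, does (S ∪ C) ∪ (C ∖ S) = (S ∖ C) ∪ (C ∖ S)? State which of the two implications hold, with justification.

(⊆) This inclusion fails. Take C = {1}, S = {1}; then 1 ∈ (S ∪ C) ∪ (C ∖ S) but 1 ∉ (S ∖ C) ∪ (C ∖ S).

(⊇) Let x ∈ (S ∖ C) ∪ (C ∖ S). Then either x ∈ C and x ∉ S; or x ∈ S and x ∉ C. In each case x ∈ (S ∪ C) ∪ (C ∖ S), so (S ∖ C) ∪ (C ∖ S) ⊆ (S ∪ C) ∪ (C ∖ S).

Only the reverse inclusion holds.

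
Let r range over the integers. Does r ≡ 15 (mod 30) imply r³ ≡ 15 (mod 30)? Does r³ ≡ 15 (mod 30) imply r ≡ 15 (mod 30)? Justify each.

The biconditional holds.

(⟹) Suppose r ≡ 15 (mod 30). Write r = 30j + 15. Then (30j + 15)³ = 27000j³ + 40500j² + 20250j + 3375 = 30(900j³ + 1350j² + 675j + 112) + 15, so r³ ≡ 15 (mod 30).

(⟸) Conversely, suppose r³ ≡ 15 (mod 30). The only residue r in {0, …, 29} with r³ ≡ 15 (mod 30) is r = 15, so r ≡ 15 (mod 30).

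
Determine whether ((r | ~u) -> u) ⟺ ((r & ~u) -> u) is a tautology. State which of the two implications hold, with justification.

(⟹) Assume the antecedent. If r is true, the antecedent forces (r = T, u = T), and (r & ~u) -> u holds there. If r is false, (r & ~u) -> u reduces to true regardless of the other variables. Either way (r & ~u) -> u holds.

(⟸) This fails. Under r = F, u = F, the left side is false but the right side is true.

Not equivalent: only (⇒) holds.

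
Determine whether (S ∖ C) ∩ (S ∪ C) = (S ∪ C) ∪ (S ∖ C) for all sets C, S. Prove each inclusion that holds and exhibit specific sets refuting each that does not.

The sets are not equal: only the forward inclusion holds.

(⟹) Let x ∈ (S ∖ C) ∩ (S ∪ C). Then x ∈ S and x ∉ C, from which x ∈ (S ∪ C) ∪ (S ∖ C).

(⟸) This inclusion fails. Take C = {1}, S = ∅; then 1 ∈ (S ∪ C) ∪ (S ∖ C) but 1 ∉ (S ∖ C) ∩ (S ∪ C).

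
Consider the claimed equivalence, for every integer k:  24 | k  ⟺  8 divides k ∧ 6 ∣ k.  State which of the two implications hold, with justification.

(⟹) If 24 ∣ k, write k = 24q. Since 24 = 3·8, k = 8·(3q), so 8 ∣ k; and since 24 = 4·6, k = 6·(4q), so 6 ∣ k.

(⟸) Suppose 8 ∣ k and 6 ∣ k. Any common multiple of 8 and 6 is a multiple of their lcm; here lcm(8, 6) = 8·6/gcd(8, 6) = 48/2 = 24, so 24 ∣ k.

The biconditional holds.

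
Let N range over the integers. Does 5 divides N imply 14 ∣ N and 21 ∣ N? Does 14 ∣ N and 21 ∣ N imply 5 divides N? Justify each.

Forward direction. This fails: take N = 5. Certainly 5 ∣ 5, but 14 ∤ 5.

Converse. This fails: take N = 42. Both 14 ∣ 42 and 21 ∣ 42, yet 42 is not a multiple of 5 (since 42 = 8·5 + 2), so 5 ∤ 42.

Both directions fail.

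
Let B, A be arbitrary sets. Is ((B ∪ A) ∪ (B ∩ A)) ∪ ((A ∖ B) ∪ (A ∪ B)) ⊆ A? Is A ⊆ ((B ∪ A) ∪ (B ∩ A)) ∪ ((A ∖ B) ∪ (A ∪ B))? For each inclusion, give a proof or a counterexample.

(⊆) This inclusion fails. Take B = {1}, A = ∅; then 1 ∈ ((B ∪ A) ∪ (B ∩ A)) ∪ ((A ∖ B) ∪ (A ∪ B)) but 1 ∉ A.

(⊇) Let x ∈ A. Then either x ∈ A and x ∉ B; or x ∈ B ∩ A. In each case x ∈ ((B ∪ A) ∪ (B ∩ A)) ∪ ((A ∖ B) ∪ (A ∪ B)), so A ⊆ ((B ∪ A) ∪ (B ∩ A)) ∪ ((A ∖ B) ∪ (A ∪ B)).

(⊆) fails; (⊇) holds.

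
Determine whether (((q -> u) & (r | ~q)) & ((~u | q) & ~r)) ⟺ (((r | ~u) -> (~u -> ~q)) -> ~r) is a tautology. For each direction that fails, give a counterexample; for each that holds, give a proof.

Only the forward direction holds.

(⇒) Assume the antecedent. If u is true, the antecedent cannot hold. If u is false, the antecedent forces (u = F, r = F, q = F), and ((r | ~u) -> (~u -> ~q)) -> ~r holds there. Either way ((r | ~u) -> (~u -> ~q)) -> ~r holds.

(⇐) This fails. Under u = T, r = F, q = F, the left side is false but the right side is true.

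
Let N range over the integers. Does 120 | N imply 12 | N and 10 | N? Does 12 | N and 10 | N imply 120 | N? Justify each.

Only the forward implication holds.

[⇒] If 120 ∣ N, write N = 120q. Since 120 = 10·12, N = 12·(10q), so 12 ∣ N; and since 120 = 12·10, N = 10·(12q), so 10 ∣ N.

[⇐] This fails: take N = 60. Both 12 ∣ 60 and 10 ∣ 60, yet 60 is not a multiple of 120 (since 60 = 0·120 + 60), so 120 ∤ 60.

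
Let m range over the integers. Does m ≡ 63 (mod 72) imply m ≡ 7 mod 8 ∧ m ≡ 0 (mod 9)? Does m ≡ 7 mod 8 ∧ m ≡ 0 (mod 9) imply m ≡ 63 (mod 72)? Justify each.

[⇒] Suppose m ≡ 63 (mod 72); write m = 72j + 63. Since 8 ∣ 72, reducing mod 8 gives m ≡ 63 ≡ 7 (mod 8); since 9 ∣ 72, reducing mod 9 gives m ≡ 63 ≡ 0 (mod 9).

[⇐] Conversely, if m ≡ 7 (mod 8) and m ≡ 0 (mod 9), then by the Chinese remainder theorem m ≡ 63 (mod 72). This is exactly m ≡ 63 (mod 72).

Equivalent; both directions hold.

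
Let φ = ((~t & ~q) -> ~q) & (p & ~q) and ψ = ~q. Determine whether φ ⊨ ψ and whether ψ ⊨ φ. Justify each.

Not equivalent: only (⇒) holds.

(⇒) Assume the antecedent. If p is true, the antecedent forces (p = T, t = F, q = F) or (p = T, t = T, q = F), and ~q holds there. If p is false, the antecedent cannot hold. Either way ~q holds.

(⇐) This fails. Under p = F, t = F, q = F, the left side is false but the right side is true.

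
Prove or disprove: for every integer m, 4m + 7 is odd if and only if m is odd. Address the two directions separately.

Only the reverse direction holds.

[⇐] Suppose m is odd. Since 4 is even, 4m is even for every m, so 4m + 7 has the same parity as 7, which is odd. Hence 4m + 7 is odd.

[⇒] This fails: take m = 0. Then 4m + 7 = 7, which is odd, yet m = 0 is even, not odd.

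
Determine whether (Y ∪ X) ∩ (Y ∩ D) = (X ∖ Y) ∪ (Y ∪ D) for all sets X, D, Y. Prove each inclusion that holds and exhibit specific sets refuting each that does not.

Reverse inclusion. This inclusion fails. Take X = {1}, D = ∅, Y = ∅; then 1 ∈ (X ∖ Y) ∪ (Y ∪ D) but 1 ∉ (Y ∪ X) ∩ (Y ∩ D).

Forward inclusion. Let x ∈ (Y ∪ X) ∩ (Y ∩ D). Then either x ∈ D ∩ Y and x ∉ X; or x ∈ X ∩ D ∩ Y. In each case x ∈ (X ∖ Y) ∪ (Y ∪ D), so (Y ∪ X) ∩ (Y ∩ D) ⊆ (X ∖ Y) ∪ (Y ∪ D).

(⊆) holds; (⊇) fails.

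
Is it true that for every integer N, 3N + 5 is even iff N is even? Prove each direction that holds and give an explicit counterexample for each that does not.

Neither direction holds.

(⇒) This fails: N = 7 gives 3N + 5 = 26, which is even, but 7 is odd, not even.

(⇐) This also fails: N = 6 is even, but 3N + 5 = 23 is odd, not even.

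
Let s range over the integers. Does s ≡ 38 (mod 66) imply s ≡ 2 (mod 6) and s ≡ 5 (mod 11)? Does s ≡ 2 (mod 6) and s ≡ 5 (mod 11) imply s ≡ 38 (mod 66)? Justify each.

Equivalent; both directions hold.

Forward direction. Suppose s ≡ 38 (mod 66); write s = 66j + 38. Since 6 ∣ 66, reducing mod 6 gives s ≡ 38 ≡ 2 (mod 6); since 11 ∣ 66, reducing mod 11 gives s ≡ 38 ≡ 5 (mod 11).

Converse. If s ≡ 2 (mod 6) and s ≡ 5 (mod 11), then by the Chinese remainder theorem s ≡ 38 (mod 66). This is exactly s ≡ 38 (mod 66).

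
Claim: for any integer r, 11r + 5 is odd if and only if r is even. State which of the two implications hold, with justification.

[⇐] Suppose r is even; write r = 2j. Then 11r + 5 = 11·(2j) + 5 = 2·11j + 5, which is odd.

[⇒] Suppose 11r + 5 is odd. Since 11 is odd, 11r and r have the same parity, so 11r + 5 ≡ r + 5 (mod 2). As 5 is odd, 11r + 5 is odd exactly when r is even. Thus r is even.

Both directions hold.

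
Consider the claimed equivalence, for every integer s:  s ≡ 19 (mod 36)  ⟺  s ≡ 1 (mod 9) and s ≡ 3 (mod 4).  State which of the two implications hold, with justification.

Equivalent; both directions hold.

(⟹) Suppose s ≡ 19 (mod 36); write s = 36j + 19. Since 9 ∣ 36, reducing mod 9 gives s ≡ 19 ≡ 1 (mod 9); since 4 ∣ 36, reducing mod 4 gives s ≡ 19 ≡ 3 (mod 4).

(⟸) Conversely, if s ≡ 1 (mod 9) and s ≡ 3 (mod 4), then by the Chinese remainder theorem s ≡ 19 (mod 36). This is exactly s ≡ 19 (mod 36).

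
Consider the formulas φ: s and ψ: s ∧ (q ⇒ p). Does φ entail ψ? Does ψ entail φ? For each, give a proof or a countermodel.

Forward direction. This fails. Under q = T, p = F, s = T, the left side is true but the right side is false.

Converse. Assume the antecedent. If q is true, the antecedent forces (q = T, p = T, s = T), and s holds there. If q is false, the antecedent forces (q = F, p = F, s = T) or (q = F, p = T, s = T), and s holds there. Either way s holds.

(⇒) fails; (⇐) holds.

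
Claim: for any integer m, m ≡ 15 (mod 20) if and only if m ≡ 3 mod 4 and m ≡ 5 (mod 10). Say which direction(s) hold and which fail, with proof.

Both directions hold.

(→) Suppose m ≡ 15 (mod 20); write m = 20j + 15. Since 4 ∣ 20, reducing mod 4 gives m ≡ 15 ≡ 3 (mod 4); since 10 ∣ 20, reducing mod 10 gives m ≡ 15 ≡ 5 (mod 10).

(←) Conversely, if m ≡ 3 (mod 4) and m ≡ 5 (mod 10), then by the Chinese remainder theorem m ≡ 15 (mod 20). This is exactly m ≡ 15 (mod 20).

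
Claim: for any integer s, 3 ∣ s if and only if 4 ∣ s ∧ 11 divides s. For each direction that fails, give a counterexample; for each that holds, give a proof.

(→) This fails: take s = 3. Certainly 3 ∣ 3, but 4 ∤ 3.

(←) This fails: take s = 44. Both 4 ∣ 44 and 11 ∣ 44, yet 44 is not a multiple of 3 (since 44 = 14·3 + 2), so 3 ∤ 44.

Neither direction holds.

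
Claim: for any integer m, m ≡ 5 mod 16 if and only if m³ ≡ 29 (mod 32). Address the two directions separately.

Only the reverse direction holds.

(⟹) This fails: take m = 21. Then 21 ≡ 5 (mod 16), but 21³ = 9261 ≡ 13 (mod 32), not 29.

(⟸) Conversely, the residues r modulo 32 with r³ ≡ 29 (mod 32) are exactly {5}, and each is ≡ 5 (mod 16).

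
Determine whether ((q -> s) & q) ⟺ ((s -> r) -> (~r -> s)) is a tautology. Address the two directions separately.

The forward direction holds; the converse fails.

(⇒) Assume the antecedent. If s is true, (s -> r) -> (~r -> s) reduces to true regardless of the other variables. If s is false, the antecedent cannot hold. Either way (s -> r) -> (~r -> s) holds.

(⇐) This fails. Under s = T, q = F, r = F, the left side is false but the right side is true.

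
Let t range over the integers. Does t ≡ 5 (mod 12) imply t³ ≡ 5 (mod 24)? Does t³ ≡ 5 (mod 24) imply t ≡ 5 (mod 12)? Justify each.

Only the converse holds.

(⇒) This fails: take t = 17. Then 17 ≡ 5 (mod 12), but 17³ = 4913 ≡ 17 (mod 24), not 5.

(⇐) Conversely, the residues r modulo 24 with r³ ≡ 5 (mod 24) are exactly {5}, and each is ≡ 5 (mod 12).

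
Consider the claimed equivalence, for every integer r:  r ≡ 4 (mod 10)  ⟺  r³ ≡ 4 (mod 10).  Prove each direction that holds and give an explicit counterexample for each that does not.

(⟸) Suppose r³ ≡ 4 (mod 10). The only residue r in {0, …, 9} with r³ ≡ 4 (mod 10) is r = 4, so r ≡ 4 (mod 10).

(⟹) Suppose r ≡ 4 (mod 10). Write r = 10j + 4. Then (10j + 4)³ = 1000j³ + 1200j² + 480j + 64 = 10(100j³ + 120j² + 48j + 6) + 4, so r³ ≡ 4 (mod 10).

The biconditional holds.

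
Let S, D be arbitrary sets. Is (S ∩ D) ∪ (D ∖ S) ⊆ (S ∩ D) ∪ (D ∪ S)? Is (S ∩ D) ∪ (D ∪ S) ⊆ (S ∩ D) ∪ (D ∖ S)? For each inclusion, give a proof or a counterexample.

(⊆) holds; (⊇) fails.

(⊆) Let x ∈ (S ∩ D) ∪ (D ∖ S). Then either x ∈ D and x ∉ S; or x ∈ S ∩ D. In each case x ∈ (S ∩ D) ∪ (D ∪ S), so (S ∩ D) ∪ (D ∖ S) ⊆ (S ∩ D) ∪ (D ∪ S).

(⊇) This inclusion fails. Take S = {1}, D = ∅; then 1 ∈ (S ∩ D) ∪ (D ∪ S) but 1 ∉ (S ∩ D) ∪ (D ∖ S).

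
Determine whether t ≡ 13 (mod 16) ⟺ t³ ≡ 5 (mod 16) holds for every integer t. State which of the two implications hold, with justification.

Equivalent; both directions hold.

(⇐) Suppose t³ ≡ 5 (mod 16). The only residue r in {0, …, 15} with r³ ≡ 5 (mod 16) is r = 13, so t ≡ 13 (mod 16).

(⇒) Suppose t ≡ 13 (mod 16). Write t = 16j + 13. Then (16j + 13)³ = 4096j³ + 9984j² + 8112j + 2197 = 16(256j³ + 624j² + 507j + 137) + 5, so t³ ≡ 5 (mod 16).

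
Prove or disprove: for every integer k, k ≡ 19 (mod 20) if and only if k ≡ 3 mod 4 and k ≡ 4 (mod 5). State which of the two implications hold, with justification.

The biconditional holds.

(⟹) Suppose k ≡ 19 (mod 20); write k = 20j + 19. Since 4 ∣ 20, reducing mod 4 gives k ≡ 19 ≡ 3 (mod 4); since 5 ∣ 20, reducing mod 5 gives k ≡ 19 ≡ 4 (mod 5).

(⟸) Conversely, if k ≡ 3 (mod 4) and k ≡ 4 (mod 5), then by the Chinese remainder theorem k ≡ 19 (mod 20). This is exactly k ≡ 19 (mod 20).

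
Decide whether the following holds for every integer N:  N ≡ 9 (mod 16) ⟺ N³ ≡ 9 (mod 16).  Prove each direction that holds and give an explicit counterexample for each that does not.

Both directions hold.

[⇒] Suppose N ≡ 9 (mod 16). Write N = 16j + 9. Then (16j + 9)³ = 4096j³ + 6912j² + 3888j + 729 = 16(256j³ + 432j² + 243j + 45) + 9, so N³ ≡ 9 (mod 16).

[⇐] Conversely, suppose N³ ≡ 9 (mod 16). The only residue r in {0, …, 15} with r³ ≡ 9 (mod 16) is r = 9, so N ≡ 9 (mod 16).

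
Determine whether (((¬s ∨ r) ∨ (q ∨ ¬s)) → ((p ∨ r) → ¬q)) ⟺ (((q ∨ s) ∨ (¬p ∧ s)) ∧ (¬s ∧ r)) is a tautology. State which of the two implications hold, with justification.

(→) This fails. Under q = F, s = F, p = F, r = F, the left side is true but the right side is false.

(←) This fails. Under q = T, s = F, p = F, r = T, the left side is false but the right side is true.

Neither implication holds.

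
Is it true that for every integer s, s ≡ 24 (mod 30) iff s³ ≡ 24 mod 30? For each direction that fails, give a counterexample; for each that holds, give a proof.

(⟹) Suppose s ≡ 24 (mod 30). Write s = 30j + 24. Then (30j + 24)³ = 27000j³ + 64800j² + 51840j + 13824 = 30(900j³ + 2160j² + 1728j + 460) + 24, so s³ ≡ 24 (mod 30).

(⟸) Conversely, suppose s³ ≡ 24 (mod 30). The only residue r in {0, …, 29} with r³ ≡ 24 (mod 30) is r = 24, so s ≡ 24 (mod 30).

Both directions hold; the statement is true.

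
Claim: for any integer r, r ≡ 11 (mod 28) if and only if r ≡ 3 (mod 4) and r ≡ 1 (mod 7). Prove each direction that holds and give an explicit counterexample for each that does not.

Forward direction. This fails: r = 11 gives 11 ≡ 11 (mod 28) but 11 ≡ 4 (mod 7), so the conjunction on the right does not hold.

Converse. This fails: r = 15 satisfies both congruences on the right (15 ≡ 3 mod 4 and 15 ≡ 1 mod 7) yet 15 ≡ 15 (mod 28), not 11.

Neither implication holds.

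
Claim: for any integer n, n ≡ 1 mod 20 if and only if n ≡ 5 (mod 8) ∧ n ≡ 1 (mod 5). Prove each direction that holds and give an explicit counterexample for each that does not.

(⇒) fails; (⇐) holds.

(⇒) This fails: n = 1 gives 1 ≡ 1 (mod 20) but 1 ≡ 1 (mod 8), so the conjunction on the right does not hold.

(⇐) Conversely, if n ≡ 5 (mod 8) and n ≡ 1 (mod 5), then by the Chinese remainder theorem n ≡ 21 (mod 40). Since 21 ≡ 1 (mod 20) and 20 ∣ 40, we get n ≡ 1 (mod 20).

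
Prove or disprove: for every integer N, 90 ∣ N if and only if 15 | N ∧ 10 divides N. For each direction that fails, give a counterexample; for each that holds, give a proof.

The forward direction holds; the converse fails.

(⟹) If 90 ∣ N, write N = 90q. Since 90 = 6·15, N = 15·(6q), so 15 ∣ N; and since 90 = 9·10, N = 10·(9q), so 10 ∣ N.

(⟸) This fails: take N = 30. Both 15 ∣ 30 and 10 ∣ 30, yet 30 is not a multiple of 90 (since 30 = 0·90 + 30), so 90 ∤ 30.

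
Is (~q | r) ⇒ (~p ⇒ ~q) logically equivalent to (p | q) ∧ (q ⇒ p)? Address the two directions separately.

[⇒] This fails. Under r = F, p = F, q = F, the left side is true but the right side is false.

[⇐] Assume the antecedent. If r is true, the antecedent forces (r = T, p = T, q = F) or (r = T, p = T, q = T), and (~q | r) ⇒ (~p ⇒ ~q) holds there. If r is false, (~q | r) ⇒ (~p ⇒ ~q) reduces to true regardless of the other variables. Either way (~q | r) ⇒ (~p ⇒ ~q) holds.

Only the converse holds.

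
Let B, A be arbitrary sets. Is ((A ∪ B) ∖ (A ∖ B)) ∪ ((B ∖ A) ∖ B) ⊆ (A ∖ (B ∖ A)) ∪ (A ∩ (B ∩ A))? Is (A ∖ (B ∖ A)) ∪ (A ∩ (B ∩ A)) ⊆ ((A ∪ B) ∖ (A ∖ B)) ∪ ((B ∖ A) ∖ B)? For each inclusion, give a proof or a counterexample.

Forward inclusion. This inclusion fails. Take B = {1}, A = ∅; then 1 ∈ ((A ∪ B) ∖ (A ∖ B)) ∪ ((B ∖ A) ∖ B) but 1 ∉ (A ∖ (B ∖ A)) ∪ (A ∩ (B ∩ A)).

Reverse inclusion. This inclusion fails. Take B = ∅, A = {1}; then 1 ∈ (A ∖ (B ∖ A)) ∪ (A ∩ (B ∩ A)) but 1 ∉ ((A ∪ B) ∖ (A ∖ B)) ∪ ((B ∖ A) ∖ B).

Neither inclusion holds.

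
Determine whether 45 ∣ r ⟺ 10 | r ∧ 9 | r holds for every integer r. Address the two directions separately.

(⇒) This fails: take r = 45. Certainly 45 ∣ 45, but 10 ∤ 45.

(⇐) Suppose 10 ∣ r and 9 ∣ r. Any common multiple of 10 and 9 is a multiple of their lcm; here gcd(10, 9) = 1, so lcm(10, 9) = 10·9 = 90, so 90 ∣ r. Since 45 ∣ 90, it follows that 45 ∣ r.

(⇒) fails; (⇐) holds.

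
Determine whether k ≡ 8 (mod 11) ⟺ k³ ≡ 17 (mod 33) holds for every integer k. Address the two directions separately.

(⇒) fails; (⇐) holds.

[⇒] This fails: take k = 19. Then 19 ≡ 8 (mod 11), but 19³ = 6859 ≡ 28 (mod 33), not 17.

[⇐] Conversely, the residues r modulo 33 with r³ ≡ 17 (mod 33) are exactly {8}, and each is ≡ 8 (mod 11).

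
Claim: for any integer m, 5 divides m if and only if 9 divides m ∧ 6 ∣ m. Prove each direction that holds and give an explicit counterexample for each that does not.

Neither direction holds.

(⟹) This fails: take m = 5. Certainly 5 ∣ 5, but 9 ∤ 5.

(⟸) This fails: take m = 18. Both 9 ∣ 18 and 6 ∣ 18, yet 18 is not a multiple of 5 (since 18 = 3·5 + 3), so 5 ∤ 18.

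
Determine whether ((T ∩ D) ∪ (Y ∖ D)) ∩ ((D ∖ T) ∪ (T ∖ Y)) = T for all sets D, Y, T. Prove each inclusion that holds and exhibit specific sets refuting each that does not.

(⟹) Let x ∈ ((T ∩ D) ∪ (Y ∖ D)) ∩ ((D ∖ T) ∪ (T ∖ Y)). Then x ∈ D ∩ T and x ∉ Y, from which x ∈ T.

(⟸) This inclusion fails. Take D = ∅, Y = ∅, T = {1}; then 1 ∈ T but 1 ∉ ((T ∩ D) ∪ (Y ∖ D)) ∩ ((D ∖ T) ∪ (T ∖ Y)).

(⊆) holds; (⊇) fails.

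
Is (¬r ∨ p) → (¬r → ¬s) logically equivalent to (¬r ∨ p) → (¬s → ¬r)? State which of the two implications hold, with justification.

Neither direction holds.

(→) This fails. Under p = T, r = T, s = F, the left side is true but the right side is false.

(←) This fails. Under p = F, r = F, s = T, the left side is false but the right side is true.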